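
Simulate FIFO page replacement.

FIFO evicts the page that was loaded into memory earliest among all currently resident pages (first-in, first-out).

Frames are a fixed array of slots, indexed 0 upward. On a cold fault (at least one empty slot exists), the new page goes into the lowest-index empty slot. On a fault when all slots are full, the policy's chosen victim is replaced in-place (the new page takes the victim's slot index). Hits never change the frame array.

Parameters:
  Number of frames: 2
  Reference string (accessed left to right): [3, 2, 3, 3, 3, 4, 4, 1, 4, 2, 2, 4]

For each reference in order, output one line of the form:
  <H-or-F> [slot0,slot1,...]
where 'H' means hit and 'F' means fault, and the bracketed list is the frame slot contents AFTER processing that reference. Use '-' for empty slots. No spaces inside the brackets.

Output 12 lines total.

F [3,-]
F [3,2]
H [3,2]
H [3,2]
H [3,2]
F [4,2]
H [4,2]
F [4,1]
H [4,1]
F [2,1]
H [2,1]
F [2,4]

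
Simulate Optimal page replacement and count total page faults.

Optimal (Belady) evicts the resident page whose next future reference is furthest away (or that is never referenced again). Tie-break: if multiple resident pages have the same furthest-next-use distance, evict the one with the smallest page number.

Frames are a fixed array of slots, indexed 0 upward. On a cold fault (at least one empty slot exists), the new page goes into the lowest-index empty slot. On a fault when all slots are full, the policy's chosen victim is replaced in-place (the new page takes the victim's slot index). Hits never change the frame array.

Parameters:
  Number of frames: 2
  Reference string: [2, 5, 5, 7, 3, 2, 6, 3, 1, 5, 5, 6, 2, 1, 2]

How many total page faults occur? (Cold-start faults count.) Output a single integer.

Answer: 9

Derivation:
Step 0: ref 2 → FAULT, frames=[2,-]
Step 1: ref 5 → FAULT, frames=[2,5]
Step 2: ref 5 → HIT, frames=[2,5]
Step 3: ref 7 → FAULT (evict 5), frames=[2,7]
Step 4: ref 3 → FAULT (evict 7), frames=[2,3]
Step 5: ref 2 → HIT, frames=[2,3]
Step 6: ref 6 → FAULT (evict 2), frames=[6,3]
Step 7: ref 3 → HIT, frames=[6,3]
Step 8: ref 1 → FAULT (evict 3), frames=[6,1]
Step 9: ref 5 → FAULT (evict 1), frames=[6,5]
Step 10: ref 5 → HIT, frames=[6,5]
Step 11: ref 6 → HIT, frames=[6,5]
Step 12: ref 2 → FAULT (evict 5), frames=[6,2]
Step 13: ref 1 → FAULT (evict 6), frames=[1,2]
Step 14: ref 2 → HIT, frames=[1,2]
Total faults: 9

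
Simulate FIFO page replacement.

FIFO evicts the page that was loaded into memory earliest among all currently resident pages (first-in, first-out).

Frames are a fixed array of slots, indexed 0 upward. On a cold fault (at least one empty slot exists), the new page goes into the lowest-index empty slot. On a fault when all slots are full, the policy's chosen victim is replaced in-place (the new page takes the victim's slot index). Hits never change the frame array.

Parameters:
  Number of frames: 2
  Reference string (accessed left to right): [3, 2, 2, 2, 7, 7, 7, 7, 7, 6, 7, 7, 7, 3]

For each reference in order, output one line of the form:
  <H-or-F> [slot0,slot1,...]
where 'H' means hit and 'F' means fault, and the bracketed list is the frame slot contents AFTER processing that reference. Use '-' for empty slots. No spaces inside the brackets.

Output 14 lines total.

F [3,-]
F [3,2]
H [3,2]
H [3,2]
F [7,2]
H [7,2]
H [7,2]
H [7,2]
H [7,2]
F [7,6]
H [7,6]
H [7,6]
H [7,6]
F [3,6]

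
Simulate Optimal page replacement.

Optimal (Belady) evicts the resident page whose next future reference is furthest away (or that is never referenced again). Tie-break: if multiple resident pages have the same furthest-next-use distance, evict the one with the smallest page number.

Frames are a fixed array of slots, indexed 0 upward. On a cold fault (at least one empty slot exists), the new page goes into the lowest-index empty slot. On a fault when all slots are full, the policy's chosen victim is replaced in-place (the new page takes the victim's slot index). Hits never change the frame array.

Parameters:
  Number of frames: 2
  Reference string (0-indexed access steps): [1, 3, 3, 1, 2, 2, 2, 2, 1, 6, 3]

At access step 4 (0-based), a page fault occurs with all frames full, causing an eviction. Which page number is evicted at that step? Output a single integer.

Answer: 3

Derivation:
Step 0: ref 1 -> FAULT, frames=[1,-]
Step 1: ref 3 -> FAULT, frames=[1,3]
Step 2: ref 3 -> HIT, frames=[1,3]
Step 3: ref 1 -> HIT, frames=[1,3]
Step 4: ref 2 -> FAULT, evict 3, frames=[1,2]
At step 4: evicted page 3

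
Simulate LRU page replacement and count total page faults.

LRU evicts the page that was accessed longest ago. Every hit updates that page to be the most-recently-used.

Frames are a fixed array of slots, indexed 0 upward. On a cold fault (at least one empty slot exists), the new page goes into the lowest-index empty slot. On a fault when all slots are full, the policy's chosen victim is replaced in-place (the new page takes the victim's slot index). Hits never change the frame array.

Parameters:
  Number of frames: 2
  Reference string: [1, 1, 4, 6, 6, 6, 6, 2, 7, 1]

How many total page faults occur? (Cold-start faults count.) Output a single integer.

Answer: 6

Derivation:
Step 0: ref 1 → FAULT, frames=[1,-]
Step 1: ref 1 → HIT, frames=[1,-]
Step 2: ref 4 → FAULT, frames=[1,4]
Step 3: ref 6 → FAULT (evict 1), frames=[6,4]
Step 4: ref 6 → HIT, frames=[6,4]
Step 5: ref 6 → HIT, frames=[6,4]
Step 6: ref 6 → HIT, frames=[6,4]
Step 7: ref 2 → FAULT (evict 4), frames=[6,2]
Step 8: ref 7 → FAULT (evict 6), frames=[7,2]
Step 9: ref 1 → FAULT (evict 2), frames=[7,1]
Total faults: 6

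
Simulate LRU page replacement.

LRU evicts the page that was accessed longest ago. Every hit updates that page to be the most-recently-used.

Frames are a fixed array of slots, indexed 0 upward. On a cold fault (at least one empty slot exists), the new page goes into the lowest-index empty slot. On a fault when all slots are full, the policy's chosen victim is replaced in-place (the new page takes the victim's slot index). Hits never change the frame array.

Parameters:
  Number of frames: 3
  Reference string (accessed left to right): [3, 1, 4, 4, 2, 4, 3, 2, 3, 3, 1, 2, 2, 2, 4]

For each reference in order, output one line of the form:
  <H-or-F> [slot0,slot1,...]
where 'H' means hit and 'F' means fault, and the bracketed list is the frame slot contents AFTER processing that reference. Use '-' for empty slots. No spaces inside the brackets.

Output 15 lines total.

F [3,-,-]
F [3,1,-]
F [3,1,4]
H [3,1,4]
F [2,1,4]
H [2,1,4]
F [2,3,4]
H [2,3,4]
H [2,3,4]
H [2,3,4]
F [2,3,1]
H [2,3,1]
H [2,3,1]
H [2,3,1]
F [2,4,1]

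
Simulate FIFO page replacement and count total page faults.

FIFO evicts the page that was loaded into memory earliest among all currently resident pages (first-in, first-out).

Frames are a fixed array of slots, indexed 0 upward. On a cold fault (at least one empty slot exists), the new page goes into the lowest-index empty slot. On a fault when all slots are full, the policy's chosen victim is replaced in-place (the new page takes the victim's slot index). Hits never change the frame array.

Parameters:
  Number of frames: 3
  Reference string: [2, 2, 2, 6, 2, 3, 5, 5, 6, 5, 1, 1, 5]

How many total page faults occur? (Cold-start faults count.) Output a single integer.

Answer: 5

Derivation:
Step 0: ref 2 → FAULT, frames=[2,-,-]
Step 1: ref 2 → HIT, frames=[2,-,-]
Step 2: ref 2 → HIT, frames=[2,-,-]
Step 3: ref 6 → FAULT, frames=[2,6,-]
Step 4: ref 2 → HIT, frames=[2,6,-]
Step 5: ref 3 → FAULT, frames=[2,6,3]
Step 6: ref 5 → FAULT (evict 2), frames=[5,6,3]
Step 7: ref 5 → HIT, frames=[5,6,3]
Step 8: ref 6 → HIT, frames=[5,6,3]
Step 9: ref 5 → HIT, frames=[5,6,3]
Step 10: ref 1 → FAULT (evict 6), frames=[5,1,3]
Step 11: ref 1 → HIT, frames=[5,1,3]
Step 12: ref 5 → HIT, frames=[5,1,3]
Total faults: 5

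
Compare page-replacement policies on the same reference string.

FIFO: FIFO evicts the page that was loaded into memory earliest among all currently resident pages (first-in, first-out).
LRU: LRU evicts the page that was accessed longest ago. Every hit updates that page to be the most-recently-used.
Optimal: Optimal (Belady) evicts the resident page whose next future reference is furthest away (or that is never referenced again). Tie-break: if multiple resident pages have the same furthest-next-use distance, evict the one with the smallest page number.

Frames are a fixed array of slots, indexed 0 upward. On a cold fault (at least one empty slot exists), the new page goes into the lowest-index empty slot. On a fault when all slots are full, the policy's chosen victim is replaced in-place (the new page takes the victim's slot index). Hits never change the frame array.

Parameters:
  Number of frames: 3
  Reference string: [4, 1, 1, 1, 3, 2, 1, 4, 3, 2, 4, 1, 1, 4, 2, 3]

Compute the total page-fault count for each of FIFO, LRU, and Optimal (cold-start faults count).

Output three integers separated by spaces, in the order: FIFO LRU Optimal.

--- FIFO ---
  step 0: ref 4 -> FAULT, frames=[4,-,-] (faults so far: 1)
  step 1: ref 1 -> FAULT, frames=[4,1,-] (faults so far: 2)
  step 2: ref 1 -> HIT, frames=[4,1,-] (faults so far: 2)
  step 3: ref 1 -> HIT, frames=[4,1,-] (faults so far: 2)
  step 4: ref 3 -> FAULT, frames=[4,1,3] (faults so far: 3)
  step 5: ref 2 -> FAULT, evict 4, frames=[2,1,3] (faults so far: 4)
  step 6: ref 1 -> HIT, frames=[2,1,3] (faults so far: 4)
  step 7: ref 4 -> FAULT, evict 1, frames=[2,4,3] (faults so far: 5)
  step 8: ref 3 -> HIT, frames=[2,4,3] (faults so far: 5)
  step 9: ref 2 -> HIT, frames=[2,4,3] (faults so far: 5)
  step 10: ref 4 -> HIT, frames=[2,4,3] (faults so far: 5)
  step 11: ref 1 -> FAULT, evict 3, frames=[2,4,1] (faults so far: 6)
  step 12: ref 1 -> HIT, frames=[2,4,1] (faults so far: 6)
  step 13: ref 4 -> HIT, frames=[2,4,1] (faults so far: 6)
  step 14: ref 2 -> HIT, frames=[2,4,1] (faults so far: 6)
  step 15: ref 3 -> FAULT, evict 2, frames=[3,4,1] (faults so far: 7)
  FIFO total faults: 7
--- LRU ---
  step 0: ref 4 -> FAULT, frames=[4,-,-] (faults so far: 1)
  step 1: ref 1 -> FAULT, frames=[4,1,-] (faults so far: 2)
  step 2: ref 1 -> HIT, frames=[4,1,-] (faults so far: 2)
  step 3: ref 1 -> HIT, frames=[4,1,-] (faults so far: 2)
  step 4: ref 3 -> FAULT, frames=[4,1,3] (faults so far: 3)
  step 5: ref 2 -> FAULT, evict 4, frames=[2,1,3] (faults so far: 4)
  step 6: ref 1 -> HIT, frames=[2,1,3] (faults so far: 4)
  step 7: ref 4 -> FAULT, evict 3, frames=[2,1,4] (faults so far: 5)
  step 8: ref 3 -> FAULT, evict 2, frames=[3,1,4] (faults so far: 6)
  step 9: ref 2 -> FAULT, evict 1, frames=[3,2,4] (faults so far: 7)
  step 10: ref 4 -> HIT, frames=[3,2,4] (faults so far: 7)
  step 11: ref 1 -> FAULT, evict 3, frames=[1,2,4] (faults so far: 8)
  step 12: ref 1 -> HIT, frames=[1,2,4] (faults so far: 8)
  step 13: ref 4 -> HIT, frames=[1,2,4] (faults so far: 8)
  step 14: ref 2 -> HIT, frames=[1,2,4] (faults so far: 8)
  step 15: ref 3 -> FAULT, evict 1, frames=[3,2,4] (faults so far: 9)
  LRU total faults: 9
--- Optimal ---
  step 0: ref 4 -> FAULT, frames=[4,-,-] (faults so far: 1)
  step 1: ref 1 -> FAULT, frames=[4,1,-] (faults so far: 2)
  step 2: ref 1 -> HIT, frames=[4,1,-] (faults so far: 2)
  step 3: ref 1 -> HIT, frames=[4,1,-] (faults so far: 2)
  step 4: ref 3 -> FAULT, frames=[4,1,3] (faults so far: 3)
  step 5: ref 2 -> FAULT, evict 3, frames=[4,1,2] (faults so far: 4)
  step 6: ref 1 -> HIT, frames=[4,1,2] (faults so far: 4)
  step 7: ref 4 -> HIT, frames=[4,1,2] (faults so far: 4)
  step 8: ref 3 -> FAULT, evict 1, frames=[4,3,2] (faults so far: 5)
  step 9: ref 2 -> HIT, frames=[4,3,2] (faults so far: 5)
  step 10: ref 4 -> HIT, frames=[4,3,2] (faults so far: 5)
  step 11: ref 1 -> FAULT, evict 3, frames=[4,1,2] (faults so far: 6)
  step 12: ref 1 -> HIT, frames=[4,1,2] (faults so far: 6)
  step 13: ref 4 -> HIT, frames=[4,1,2] (faults so far: 6)
  step 14: ref 2 -> HIT, frames=[4,1,2] (faults so far: 6)
  step 15: ref 3 -> FAULT, evict 1, frames=[4,3,2] (faults so far: 7)
  Optimal total faults: 7

Answer: 7 9 7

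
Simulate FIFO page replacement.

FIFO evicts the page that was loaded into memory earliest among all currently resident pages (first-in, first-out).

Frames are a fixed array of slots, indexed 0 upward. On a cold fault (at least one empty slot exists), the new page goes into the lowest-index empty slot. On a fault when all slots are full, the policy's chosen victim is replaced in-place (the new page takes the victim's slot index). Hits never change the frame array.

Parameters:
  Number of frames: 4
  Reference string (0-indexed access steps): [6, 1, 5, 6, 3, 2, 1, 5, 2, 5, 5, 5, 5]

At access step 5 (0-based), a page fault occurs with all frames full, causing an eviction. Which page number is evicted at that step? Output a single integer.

Answer: 6

Derivation:
Step 0: ref 6 -> FAULT, frames=[6,-,-,-]
Step 1: ref 1 -> FAULT, frames=[6,1,-,-]
Step 2: ref 5 -> FAULT, frames=[6,1,5,-]
Step 3: ref 6 -> HIT, frames=[6,1,5,-]
Step 4: ref 3 -> FAULT, frames=[6,1,5,3]
Step 5: ref 2 -> FAULT, evict 6, frames=[2,1,5,3]
At step 5: evicted page 6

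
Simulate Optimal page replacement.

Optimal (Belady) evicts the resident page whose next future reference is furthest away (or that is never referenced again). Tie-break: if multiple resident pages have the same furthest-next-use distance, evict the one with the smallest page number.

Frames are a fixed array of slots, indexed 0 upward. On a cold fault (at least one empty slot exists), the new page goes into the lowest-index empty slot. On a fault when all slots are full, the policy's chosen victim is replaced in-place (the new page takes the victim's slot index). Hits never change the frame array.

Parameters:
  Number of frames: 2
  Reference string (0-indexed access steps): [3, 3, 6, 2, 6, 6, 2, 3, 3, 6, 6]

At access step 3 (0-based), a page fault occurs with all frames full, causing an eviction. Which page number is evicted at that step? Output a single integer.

Step 0: ref 3 -> FAULT, frames=[3,-]
Step 1: ref 3 -> HIT, frames=[3,-]
Step 2: ref 6 -> FAULT, frames=[3,6]
Step 3: ref 2 -> FAULT, evict 3, frames=[2,6]
At step 3: evicted page 3

Answer: 3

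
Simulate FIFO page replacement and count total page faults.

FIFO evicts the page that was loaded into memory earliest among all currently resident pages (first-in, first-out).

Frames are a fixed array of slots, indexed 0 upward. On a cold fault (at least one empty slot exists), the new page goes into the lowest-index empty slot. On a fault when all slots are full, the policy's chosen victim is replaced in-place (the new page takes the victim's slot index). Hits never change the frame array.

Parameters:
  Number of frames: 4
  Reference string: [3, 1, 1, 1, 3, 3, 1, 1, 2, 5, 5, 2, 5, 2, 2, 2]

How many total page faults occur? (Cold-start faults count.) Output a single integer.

Step 0: ref 3 → FAULT, frames=[3,-,-,-]
Step 1: ref 1 → FAULT, frames=[3,1,-,-]
Step 2: ref 1 → HIT, frames=[3,1,-,-]
Step 3: ref 1 → HIT, frames=[3,1,-,-]
Step 4: ref 3 → HIT, frames=[3,1,-,-]
Step 5: ref 3 → HIT, frames=[3,1,-,-]
Step 6: ref 1 → HIT, frames=[3,1,-,-]
Step 7: ref 1 → HIT, frames=[3,1,-,-]
Step 8: ref 2 → FAULT, frames=[3,1,2,-]
Step 9: ref 5 → FAULT, frames=[3,1,2,5]
Step 10: ref 5 → HIT, frames=[3,1,2,5]
Step 11: ref 2 → HIT, frames=[3,1,2,5]
Step 12: ref 5 → HIT, frames=[3,1,2,5]
Step 13: ref 2 → HIT, frames=[3,1,2,5]
Step 14: ref 2 → HIT, frames=[3,1,2,5]
Step 15: ref 2 → HIT, frames=[3,1,2,5]
Total faults: 4

Answer: 4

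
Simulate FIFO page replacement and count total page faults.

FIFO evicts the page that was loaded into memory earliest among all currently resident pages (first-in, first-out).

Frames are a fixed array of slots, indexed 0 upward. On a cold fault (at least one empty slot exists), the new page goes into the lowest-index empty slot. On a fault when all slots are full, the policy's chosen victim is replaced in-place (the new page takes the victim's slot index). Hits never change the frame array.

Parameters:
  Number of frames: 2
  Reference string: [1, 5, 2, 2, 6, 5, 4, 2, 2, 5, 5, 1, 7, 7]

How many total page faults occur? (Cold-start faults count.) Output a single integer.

Step 0: ref 1 → FAULT, frames=[1,-]
Step 1: ref 5 → FAULT, frames=[1,5]
Step 2: ref 2 → FAULT (evict 1), frames=[2,5]
Step 3: ref 2 → HIT, frames=[2,5]
Step 4: ref 6 → FAULT (evict 5), frames=[2,6]
Step 5: ref 5 → FAULT (evict 2), frames=[5,6]
Step 6: ref 4 → FAULT (evict 6), frames=[5,4]
Step 7: ref 2 → FAULT (evict 5), frames=[2,4]
Step 8: ref 2 → HIT, frames=[2,4]
Step 9: ref 5 → FAULT (evict 4), frames=[2,5]
Step 10: ref 5 → HIT, frames=[2,5]
Step 11: ref 1 → FAULT (evict 2), frames=[1,5]
Step 12: ref 7 → FAULT (evict 5), frames=[1,7]
Step 13: ref 7 → HIT, frames=[1,7]
Total faults: 10

Answer: 10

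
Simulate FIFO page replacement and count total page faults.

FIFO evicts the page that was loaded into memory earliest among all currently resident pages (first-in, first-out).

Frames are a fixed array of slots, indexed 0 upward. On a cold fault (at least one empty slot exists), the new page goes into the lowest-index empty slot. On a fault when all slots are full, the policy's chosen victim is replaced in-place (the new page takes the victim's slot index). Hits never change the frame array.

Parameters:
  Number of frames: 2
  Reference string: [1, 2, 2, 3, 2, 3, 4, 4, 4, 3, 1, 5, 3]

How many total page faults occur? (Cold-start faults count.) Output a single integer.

Step 0: ref 1 → FAULT, frames=[1,-]
Step 1: ref 2 → FAULT, frames=[1,2]
Step 2: ref 2 → HIT, frames=[1,2]
Step 3: ref 3 → FAULT (evict 1), frames=[3,2]
Step 4: ref 2 → HIT, frames=[3,2]
Step 5: ref 3 → HIT, frames=[3,2]
Step 6: ref 4 → FAULT (evict 2), frames=[3,4]
Step 7: ref 4 → HIT, frames=[3,4]
Step 8: ref 4 → HIT, frames=[3,4]
Step 9: ref 3 → HIT, frames=[3,4]
Step 10: ref 1 → FAULT (evict 3), frames=[1,4]
Step 11: ref 5 → FAULT (evict 4), frames=[1,5]
Step 12: ref 3 → FAULT (evict 1), frames=[3,5]
Total faults: 7

Answer: 7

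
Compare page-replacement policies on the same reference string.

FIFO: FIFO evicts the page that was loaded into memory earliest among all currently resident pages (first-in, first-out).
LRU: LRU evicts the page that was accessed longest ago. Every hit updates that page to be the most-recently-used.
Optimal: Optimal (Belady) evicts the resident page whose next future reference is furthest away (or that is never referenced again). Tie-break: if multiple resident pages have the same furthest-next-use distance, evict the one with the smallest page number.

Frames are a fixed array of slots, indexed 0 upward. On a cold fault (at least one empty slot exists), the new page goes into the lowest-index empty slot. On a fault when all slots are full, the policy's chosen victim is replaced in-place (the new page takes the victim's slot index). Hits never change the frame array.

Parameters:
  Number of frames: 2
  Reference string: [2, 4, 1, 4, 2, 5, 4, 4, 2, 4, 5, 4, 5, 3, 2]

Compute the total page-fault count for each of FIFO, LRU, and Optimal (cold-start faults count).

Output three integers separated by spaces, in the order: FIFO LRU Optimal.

--- FIFO ---
  step 0: ref 2 -> FAULT, frames=[2,-] (faults so far: 1)
  step 1: ref 4 -> FAULT, frames=[2,4] (faults so far: 2)
  step 2: ref 1 -> FAULT, evict 2, frames=[1,4] (faults so far: 3)
  step 3: ref 4 -> HIT, frames=[1,4] (faults so far: 3)
  step 4: ref 2 -> FAULT, evict 4, frames=[1,2] (faults so far: 4)
  step 5: ref 5 -> FAULT, evict 1, frames=[5,2] (faults so far: 5)
  step 6: ref 4 -> FAULT, evict 2, frames=[5,4] (faults so far: 6)
  step 7: ref 4 -> HIT, frames=[5,4] (faults so far: 6)
  step 8: ref 2 -> FAULT, evict 5, frames=[2,4] (faults so far: 7)
  step 9: ref 4 -> HIT, frames=[2,4] (faults so far: 7)
  step 10: ref 5 -> FAULT, evict 4, frames=[2,5] (faults so far: 8)
  step 11: ref 4 -> FAULT, evict 2, frames=[4,5] (faults so far: 9)
  step 12: ref 5 -> HIT, frames=[4,5] (faults so far: 9)
  step 13: ref 3 -> FAULT, evict 5, frames=[4,3] (faults so far: 10)
  step 14: ref 2 -> FAULT, evict 4, frames=[2,3] (faults so far: 11)
  FIFO total faults: 11
--- LRU ---
  step 0: ref 2 -> FAULT, frames=[2,-] (faults so far: 1)
  step 1: ref 4 -> FAULT, frames=[2,4] (faults so far: 2)
  step 2: ref 1 -> FAULT, evict 2, frames=[1,4] (faults so far: 3)
  step 3: ref 4 -> HIT, frames=[1,4] (faults so far: 3)
  step 4: ref 2 -> FAULT, evict 1, frames=[2,4] (faults so far: 4)
  step 5: ref 5 -> FAULT, evict 4, frames=[2,5] (faults so far: 5)
  step 6: ref 4 -> FAULT, evict 2, frames=[4,5] (faults so far: 6)
  step 7: ref 4 -> HIT, frames=[4,5] (faults so far: 6)
  step 8: ref 2 -> FAULT, evict 5, frames=[4,2] (faults so far: 7)
  step 9: ref 4 -> HIT, frames=[4,2] (faults so far: 7)
  step 10: ref 5 -> FAULT, evict 2, frames=[4,5] (faults so far: 8)
  step 11: ref 4 -> HIT, frames=[4,5] (faults so far: 8)
  step 12: ref 5 -> HIT, frames=[4,5] (faults so far: 8)
  step 13: ref 3 -> FAULT, evict 4, frames=[3,5] (faults so far: 9)
  step 14: ref 2 -> FAULT, evict 5, frames=[3,2] (faults so far: 10)
  LRU total faults: 10
--- Optimal ---
  step 0: ref 2 -> FAULT, frames=[2,-] (faults so far: 1)
  step 1: ref 4 -> FAULT, frames=[2,4] (faults so far: 2)
  step 2: ref 1 -> FAULT, evict 2, frames=[1,4] (faults so far: 3)
  step 3: ref 4 -> HIT, frames=[1,4] (faults so far: 3)
  step 4: ref 2 -> FAULT, evict 1, frames=[2,4] (faults so far: 4)
  step 5: ref 5 -> FAULT, evict 2, frames=[5,4] (faults so far: 5)
  step 6: ref 4 -> HIT, frames=[5,4] (faults so far: 5)
  step 7: ref 4 -> HIT, frames=[5,4] (faults so far: 5)
  step 8: ref 2 -> FAULT, evict 5, frames=[2,4] (faults so far: 6)
  step 9: ref 4 -> HIT, frames=[2,4] (faults so far: 6)
  step 10: ref 5 -> FAULT, evict 2, frames=[5,4] (faults so far: 7)
  step 11: ref 4 -> HIT, frames=[5,4] (faults so far: 7)
  step 12: ref 5 -> HIT, frames=[5,4] (faults so far: 7)
  step 13: ref 3 -> FAULT, evict 4, frames=[5,3] (faults so far: 8)
  step 14: ref 2 -> FAULT, evict 3, frames=[5,2] (faults so far: 9)
  Optimal total faults: 9

Answer: 11 10 9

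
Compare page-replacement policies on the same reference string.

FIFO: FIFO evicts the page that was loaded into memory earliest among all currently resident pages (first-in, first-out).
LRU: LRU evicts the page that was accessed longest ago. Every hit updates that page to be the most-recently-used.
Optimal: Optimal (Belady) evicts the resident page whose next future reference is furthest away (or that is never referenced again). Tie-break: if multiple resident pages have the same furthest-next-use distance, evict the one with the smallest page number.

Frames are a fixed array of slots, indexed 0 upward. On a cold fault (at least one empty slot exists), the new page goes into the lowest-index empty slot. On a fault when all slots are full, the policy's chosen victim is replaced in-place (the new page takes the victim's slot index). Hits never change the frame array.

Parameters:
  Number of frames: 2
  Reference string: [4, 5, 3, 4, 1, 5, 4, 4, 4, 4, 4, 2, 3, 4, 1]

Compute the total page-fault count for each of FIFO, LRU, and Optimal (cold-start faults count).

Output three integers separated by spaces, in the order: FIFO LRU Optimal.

Answer: 11 11 8

Derivation:
--- FIFO ---
  step 0: ref 4 -> FAULT, frames=[4,-] (faults so far: 1)
  step 1: ref 5 -> FAULT, frames=[4,5] (faults so far: 2)
  step 2: ref 3 -> FAULT, evict 4, frames=[3,5] (faults so far: 3)
  step 3: ref 4 -> FAULT, evict 5, frames=[3,4] (faults so far: 4)
  step 4: ref 1 -> FAULT, evict 3, frames=[1,4] (faults so far: 5)
  step 5: ref 5 -> FAULT, evict 4, frames=[1,5] (faults so far: 6)
  step 6: ref 4 -> FAULT, evict 1, frames=[4,5] (faults so far: 7)
  step 7: ref 4 -> HIT, frames=[4,5] (faults so far: 7)
  step 8: ref 4 -> HIT, frames=[4,5] (faults so far: 7)
  step 9: ref 4 -> HIT, frames=[4,5] (faults so far: 7)
  step 10: ref 4 -> HIT, frames=[4,5] (faults so far: 7)
  step 11: ref 2 -> FAULT, evict 5, frames=[4,2] (faults so far: 8)
  step 12: ref 3 -> FAULT, evict 4, frames=[3,2] (faults so far: 9)
  step 13: ref 4 -> FAULT, evict 2, frames=[3,4] (faults so far: 10)
  step 14: ref 1 -> FAULT, evict 3, frames=[1,4] (faults so far: 11)
  FIFO total faults: 11
--- LRU ---
  step 0: ref 4 -> FAULT, frames=[4,-] (faults so far: 1)
  step 1: ref 5 -> FAULT, frames=[4,5] (faults so far: 2)
  step 2: ref 3 -> FAULT, evict 4, frames=[3,5] (faults so far: 3)
  step 3: ref 4 -> FAULT, evict 5, frames=[3,4] (faults so far: 4)
  step 4: ref 1 -> FAULT, evict 3, frames=[1,4] (faults so far: 5)
  step 5: ref 5 -> FAULT, evict 4, frames=[1,5] (faults so far: 6)
  step 6: ref 4 -> FAULT, evict 1, frames=[4,5] (faults so far: 7)
  step 7: ref 4 -> HIT, frames=[4,5] (faults so far: 7)
  step 8: ref 4 -> HIT, frames=[4,5] (faults so far: 7)
  step 9: ref 4 -> HIT, frames=[4,5] (faults so far: 7)
  step 10: ref 4 -> HIT, frames=[4,5] (faults so far: 7)
  step 11: ref 2 -> FAULT, evict 5, frames=[4,2] (faults so far: 8)
  step 12: ref 3 -> FAULT, evict 4, frames=[3,2] (faults so far: 9)
  step 13: ref 4 -> FAULT, evict 2, frames=[3,4] (faults so far: 10)
  step 14: ref 1 -> FAULT, evict 3, frames=[1,4] (faults so far: 11)
  LRU total faults: 11
--- Optimal ---
  step 0: ref 4 -> FAULT, frames=[4,-] (faults so far: 1)
  step 1: ref 5 -> FAULT, frames=[4,5] (faults so far: 2)
  step 2: ref 3 -> FAULT, evict 5, frames=[4,3] (faults so far: 3)
  step 3: ref 4 -> HIT, frames=[4,3] (faults so far: 3)
  step 4: ref 1 -> FAULT, evict 3, frames=[4,1] (faults so far: 4)
  step 5: ref 5 -> FAULT, evict 1, frames=[4,5] (faults so far: 5)
  step 6: ref 4 -> HIT, frames=[4,5] (faults so far: 5)
  step 7: ref 4 -> HIT, frames=[4,5] (faults so far: 5)
  step 8: ref 4 -> HIT, frames=[4,5] (faults so far: 5)
  step 9: ref 4 -> HIT, frames=[4,5] (faults so far: 5)
  step 10: ref 4 -> HIT, frames=[4,5] (faults so far: 5)
  step 11: ref 2 -> FAULT, evict 5, frames=[4,2] (faults so far: 6)
  step 12: ref 3 -> FAULT, evict 2, frames=[4,3] (faults so far: 7)
  step 13: ref 4 -> HIT, frames=[4,3] (faults so far: 7)
  step 14: ref 1 -> FAULT, evict 3, frames=[4,1] (faults so far: 8)
  Optimal total faults: 8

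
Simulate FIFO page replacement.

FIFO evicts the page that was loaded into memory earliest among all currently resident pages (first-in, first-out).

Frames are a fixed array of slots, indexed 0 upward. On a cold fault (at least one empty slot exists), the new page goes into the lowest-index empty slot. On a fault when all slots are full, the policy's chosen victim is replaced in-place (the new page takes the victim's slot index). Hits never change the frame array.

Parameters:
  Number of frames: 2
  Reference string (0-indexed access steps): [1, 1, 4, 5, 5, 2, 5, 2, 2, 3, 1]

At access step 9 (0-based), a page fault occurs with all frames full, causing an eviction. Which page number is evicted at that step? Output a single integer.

Answer: 5

Derivation:
Step 0: ref 1 -> FAULT, frames=[1,-]
Step 1: ref 1 -> HIT, frames=[1,-]
Step 2: ref 4 -> FAULT, frames=[1,4]
Step 3: ref 5 -> FAULT, evict 1, frames=[5,4]
Step 4: ref 5 -> HIT, frames=[5,4]
Step 5: ref 2 -> FAULT, evict 4, frames=[5,2]
Step 6: ref 5 -> HIT, frames=[5,2]
Step 7: ref 2 -> HIT, frames=[5,2]
Step 8: ref 2 -> HIT, frames=[5,2]
Step 9: ref 3 -> FAULT, evict 5, frames=[3,2]
At step 9: evicted page 5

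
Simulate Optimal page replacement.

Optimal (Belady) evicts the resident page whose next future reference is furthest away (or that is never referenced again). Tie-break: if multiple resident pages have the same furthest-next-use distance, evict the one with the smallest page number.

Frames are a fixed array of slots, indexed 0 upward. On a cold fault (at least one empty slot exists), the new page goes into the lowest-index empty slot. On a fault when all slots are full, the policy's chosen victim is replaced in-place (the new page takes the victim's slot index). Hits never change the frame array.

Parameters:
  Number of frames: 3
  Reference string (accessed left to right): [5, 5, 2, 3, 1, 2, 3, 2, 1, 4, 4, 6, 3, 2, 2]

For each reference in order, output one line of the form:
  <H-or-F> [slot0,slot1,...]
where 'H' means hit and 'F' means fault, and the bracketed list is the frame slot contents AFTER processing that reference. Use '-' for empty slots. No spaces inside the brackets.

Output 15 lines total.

F [5,-,-]
H [5,-,-]
F [5,2,-]
F [5,2,3]
F [1,2,3]
H [1,2,3]
H [1,2,3]
H [1,2,3]
H [1,2,3]
F [4,2,3]
H [4,2,3]
F [6,2,3]
H [6,2,3]
H [6,2,3]
H [6,2,3]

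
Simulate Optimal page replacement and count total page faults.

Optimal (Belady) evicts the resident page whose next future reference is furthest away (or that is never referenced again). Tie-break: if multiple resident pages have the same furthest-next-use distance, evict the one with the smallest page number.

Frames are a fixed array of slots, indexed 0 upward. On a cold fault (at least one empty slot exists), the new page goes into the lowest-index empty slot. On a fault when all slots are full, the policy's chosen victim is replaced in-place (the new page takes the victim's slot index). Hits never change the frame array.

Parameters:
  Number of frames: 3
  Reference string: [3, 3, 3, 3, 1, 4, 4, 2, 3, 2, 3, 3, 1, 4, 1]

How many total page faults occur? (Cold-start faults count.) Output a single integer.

Step 0: ref 3 → FAULT, frames=[3,-,-]
Step 1: ref 3 → HIT, frames=[3,-,-]
Step 2: ref 3 → HIT, frames=[3,-,-]
Step 3: ref 3 → HIT, frames=[3,-,-]
Step 4: ref 1 → FAULT, frames=[3,1,-]
Step 5: ref 4 → FAULT, frames=[3,1,4]
Step 6: ref 4 → HIT, frames=[3,1,4]
Step 7: ref 2 → FAULT (evict 4), frames=[3,1,2]
Step 8: ref 3 → HIT, frames=[3,1,2]
Step 9: ref 2 → HIT, frames=[3,1,2]
Step 10: ref 3 → HIT, frames=[3,1,2]
Step 11: ref 3 → HIT, frames=[3,1,2]
Step 12: ref 1 → HIT, frames=[3,1,2]
Step 13: ref 4 → FAULT (evict 2), frames=[3,1,4]
Step 14: ref 1 → HIT, frames=[3,1,4]
Total faults: 5

Answer: 5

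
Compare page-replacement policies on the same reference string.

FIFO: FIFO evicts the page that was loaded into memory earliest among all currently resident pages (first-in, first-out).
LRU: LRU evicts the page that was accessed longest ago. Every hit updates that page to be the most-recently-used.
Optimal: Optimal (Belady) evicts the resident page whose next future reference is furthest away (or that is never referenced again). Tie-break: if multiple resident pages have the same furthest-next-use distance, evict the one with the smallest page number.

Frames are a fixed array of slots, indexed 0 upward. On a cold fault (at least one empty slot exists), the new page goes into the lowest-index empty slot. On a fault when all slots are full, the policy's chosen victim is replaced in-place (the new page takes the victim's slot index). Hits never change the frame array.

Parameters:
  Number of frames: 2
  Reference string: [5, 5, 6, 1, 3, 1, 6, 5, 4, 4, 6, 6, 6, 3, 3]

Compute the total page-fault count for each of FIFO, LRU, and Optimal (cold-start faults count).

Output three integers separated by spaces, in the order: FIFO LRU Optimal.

Answer: 9 9 8

Derivation:
--- FIFO ---
  step 0: ref 5 -> FAULT, frames=[5,-] (faults so far: 1)
  step 1: ref 5 -> HIT, frames=[5,-] (faults so far: 1)
  step 2: ref 6 -> FAULT, frames=[5,6] (faults so far: 2)
  step 3: ref 1 -> FAULT, evict 5, frames=[1,6] (faults so far: 3)
  step 4: ref 3 -> FAULT, evict 6, frames=[1,3] (faults so far: 4)
  step 5: ref 1 -> HIT, frames=[1,3] (faults so far: 4)
  step 6: ref 6 -> FAULT, evict 1, frames=[6,3] (faults so far: 5)
  step 7: ref 5 -> FAULT, evict 3, frames=[6,5] (faults so far: 6)
  step 8: ref 4 -> FAULT, evict 6, frames=[4,5] (faults so far: 7)
  step 9: ref 4 -> HIT, frames=[4,5] (faults so far: 7)
  step 10: ref 6 -> FAULT, evict 5, frames=[4,6] (faults so far: 8)
  step 11: ref 6 -> HIT, frames=[4,6] (faults so far: 8)
  step 12: ref 6 -> HIT, frames=[4,6] (faults so far: 8)
  step 13: ref 3 -> FAULT, evict 4, frames=[3,6] (faults so far: 9)
  step 14: ref 3 -> HIT, frames=[3,6] (faults so far: 9)
  FIFO total faults: 9
--- LRU ---
  step 0: ref 5 -> FAULT, frames=[5,-] (faults so far: 1)
  step 1: ref 5 -> HIT, frames=[5,-] (faults so far: 1)
  step 2: ref 6 -> FAULT, frames=[5,6] (faults so far: 2)
  step 3: ref 1 -> FAULT, evict 5, frames=[1,6] (faults so far: 3)
  step 4: ref 3 -> FAULT, evict 6, frames=[1,3] (faults so far: 4)
  step 5: ref 1 -> HIT, frames=[1,3] (faults so far: 4)
  step 6: ref 6 -> FAULT, evict 3, frames=[1,6] (faults so far: 5)
  step 7: ref 5 -> FAULT, evict 1, frames=[5,6] (faults so far: 6)
  step 8: ref 4 -> FAULT, evict 6, frames=[5,4] (faults so far: 7)
  step 9: ref 4 -> HIT, frames=[5,4] (faults so far: 7)
  step 10: ref 6 -> FAULT, evict 5, frames=[6,4] (faults so far: 8)
  step 11: ref 6 -> HIT, frames=[6,4] (faults so far: 8)
  step 12: ref 6 -> HIT, frames=[6,4] (faults so far: 8)
  step 13: ref 3 -> FAULT, evict 4, frames=[6,3] (faults so far: 9)
  step 14: ref 3 -> HIT, frames=[6,3] (faults so far: 9)
  LRU total faults: 9
--- Optimal ---
  step 0: ref 5 -> FAULT, frames=[5,-] (faults so far: 1)
  step 1: ref 5 -> HIT, frames=[5,-] (faults so far: 1)
  step 2: ref 6 -> FAULT, frames=[5,6] (faults so far: 2)
  step 3: ref 1 -> FAULT, evict 5, frames=[1,6] (faults so far: 3)
  step 4: ref 3 -> FAULT, evict 6, frames=[1,3] (faults so far: 4)
  step 5: ref 1 -> HIT, frames=[1,3] (faults so far: 4)
  step 6: ref 6 -> FAULT, evict 1, frames=[6,3] (faults so far: 5)
  step 7: ref 5 -> FAULT, evict 3, frames=[6,5] (faults so far: 6)
  step 8: ref 4 -> FAULT, evict 5, frames=[6,4] (faults so far: 7)
  step 9: ref 4 -> HIT, frames=[6,4] (faults so far: 7)
  step 10: ref 6 -> HIT, frames=[6,4] (faults so far: 7)
  step 11: ref 6 -> HIT, frames=[6,4] (faults so far: 7)
  step 12: ref 6 -> HIT, frames=[6,4] (faults so far: 7)
  step 13: ref 3 -> FAULT, evict 4, frames=[6,3] (faults so far: 8)
  step 14: ref 3 -> HIT, frames=[6,3] (faults so far: 8)
  Optimal total faults: 8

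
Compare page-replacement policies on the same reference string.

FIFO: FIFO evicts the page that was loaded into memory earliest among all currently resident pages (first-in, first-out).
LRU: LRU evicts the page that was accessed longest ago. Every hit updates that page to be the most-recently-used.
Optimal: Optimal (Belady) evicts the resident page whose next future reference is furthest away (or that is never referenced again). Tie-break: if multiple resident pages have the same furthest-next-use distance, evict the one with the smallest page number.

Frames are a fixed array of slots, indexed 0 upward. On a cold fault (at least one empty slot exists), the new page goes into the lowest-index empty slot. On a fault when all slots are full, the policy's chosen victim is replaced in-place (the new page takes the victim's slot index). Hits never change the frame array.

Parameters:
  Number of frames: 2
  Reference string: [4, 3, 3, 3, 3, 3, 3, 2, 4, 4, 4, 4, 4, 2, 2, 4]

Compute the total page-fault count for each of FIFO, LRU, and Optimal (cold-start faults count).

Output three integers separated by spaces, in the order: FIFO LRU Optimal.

Answer: 4 4 3

Derivation:
--- FIFO ---
  step 0: ref 4 -> FAULT, frames=[4,-] (faults so far: 1)
  step 1: ref 3 -> FAULT, frames=[4,3] (faults so far: 2)
  step 2: ref 3 -> HIT, frames=[4,3] (faults so far: 2)
  step 3: ref 3 -> HIT, frames=[4,3] (faults so far: 2)
  step 4: ref 3 -> HIT, frames=[4,3] (faults so far: 2)
  step 5: ref 3 -> HIT, frames=[4,3] (faults so far: 2)
  step 6: ref 3 -> HIT, frames=[4,3] (faults so far: 2)
  step 7: ref 2 -> FAULT, evict 4, frames=[2,3] (faults so far: 3)
  step 8: ref 4 -> FAULT, evict 3, frames=[2,4] (faults so far: 4)
  step 9: ref 4 -> HIT, frames=[2,4] (faults so far: 4)
  step 10: ref 4 -> HIT, frames=[2,4] (faults so far: 4)
  step 11: ref 4 -> HIT, frames=[2,4] (faults so far: 4)
  step 12: ref 4 -> HIT, frames=[2,4] (faults so far: 4)
  step 13: ref 2 -> HIT, frames=[2,4] (faults so far: 4)
  step 14: ref 2 -> HIT, frames=[2,4] (faults so far: 4)
  step 15: ref 4 -> HIT, frames=[2,4] (faults so far: 4)
  FIFO total faults: 4
--- LRU ---
  step 0: ref 4 -> FAULT, frames=[4,-] (faults so far: 1)
  step 1: ref 3 -> FAULT, frames=[4,3] (faults so far: 2)
  step 2: ref 3 -> HIT, frames=[4,3] (faults so far: 2)
  step 3: ref 3 -> HIT, frames=[4,3] (faults so far: 2)
  step 4: ref 3 -> HIT, frames=[4,3] (faults so far: 2)
  step 5: ref 3 -> HIT, frames=[4,3] (faults so far: 2)
  step 6: ref 3 -> HIT, frames=[4,3] (faults so far: 2)
  step 7: ref 2 -> FAULT, evict 4, frames=[2,3] (faults so far: 3)
  step 8: ref 4 -> FAULT, evict 3, frames=[2,4] (faults so far: 4)
  step 9: ref 4 -> HIT, frames=[2,4] (faults so far: 4)
  step 10: ref 4 -> HIT, frames=[2,4] (faults so far: 4)
  step 11: ref 4 -> HIT, frames=[2,4] (faults so far: 4)
  step 12: ref 4 -> HIT, frames=[2,4] (faults so far: 4)
  step 13: ref 2 -> HIT, frames=[2,4] (faults so far: 4)
  step 14: ref 2 -> HIT, frames=[2,4] (faults so far: 4)
  step 15: ref 4 -> HIT, frames=[2,4] (faults so far: 4)
  LRU total faults: 4
--- Optimal ---
  step 0: ref 4 -> FAULT, frames=[4,-] (faults so far: 1)
  step 1: ref 3 -> FAULT, frames=[4,3] (faults so far: 2)
  step 2: ref 3 -> HIT, frames=[4,3] (faults so far: 2)
  step 3: ref 3 -> HIT, frames=[4,3] (faults so far: 2)
  step 4: ref 3 -> HIT, frames=[4,3] (faults so far: 2)
  step 5: ref 3 -> HIT, frames=[4,3] (faults so far: 2)
  step 6: ref 3 -> HIT, frames=[4,3] (faults so far: 2)
  step 7: ref 2 -> FAULT, evict 3, frames=[4,2] (faults so far: 3)
  step 8: ref 4 -> HIT, frames=[4,2] (faults so far: 3)
  step 9: ref 4 -> HIT, frames=[4,2] (faults so far: 3)
  step 10: ref 4 -> HIT, frames=[4,2] (faults so far: 3)
  step 11: ref 4 -> HIT, frames=[4,2] (faults so far: 3)
  step 12: ref 4 -> HIT, frames=[4,2] (faults so far: 3)
  step 13: ref 2 -> HIT, frames=[4,2] (faults so far: 3)
  step 14: ref 2 -> HIT, frames=[4,2] (faults so far: 3)
  step 15: ref 4 -> HIT, frames=[4,2] (faults so far: 3)
  Optimal total faults: 3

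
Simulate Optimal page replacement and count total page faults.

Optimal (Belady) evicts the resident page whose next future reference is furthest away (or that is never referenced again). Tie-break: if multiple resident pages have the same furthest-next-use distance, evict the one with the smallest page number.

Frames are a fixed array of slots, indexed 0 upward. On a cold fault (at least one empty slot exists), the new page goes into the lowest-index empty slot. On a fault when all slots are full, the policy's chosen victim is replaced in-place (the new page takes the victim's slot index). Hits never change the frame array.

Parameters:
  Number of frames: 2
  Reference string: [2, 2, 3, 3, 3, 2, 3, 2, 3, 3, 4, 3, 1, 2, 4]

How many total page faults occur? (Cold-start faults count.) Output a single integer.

Step 0: ref 2 → FAULT, frames=[2,-]
Step 1: ref 2 → HIT, frames=[2,-]
Step 2: ref 3 → FAULT, frames=[2,3]
Step 3: ref 3 → HIT, frames=[2,3]
Step 4: ref 3 → HIT, frames=[2,3]
Step 5: ref 2 → HIT, frames=[2,3]
Step 6: ref 3 → HIT, frames=[2,3]
Step 7: ref 2 → HIT, frames=[2,3]
Step 8: ref 3 → HIT, frames=[2,3]
Step 9: ref 3 → HIT, frames=[2,3]
Step 10: ref 4 → FAULT (evict 2), frames=[4,3]
Step 11: ref 3 → HIT, frames=[4,3]
Step 12: ref 1 → FAULT (evict 3), frames=[4,1]
Step 13: ref 2 → FAULT (evict 1), frames=[4,2]
Step 14: ref 4 → HIT, frames=[4,2]
Total faults: 5

Answer: 5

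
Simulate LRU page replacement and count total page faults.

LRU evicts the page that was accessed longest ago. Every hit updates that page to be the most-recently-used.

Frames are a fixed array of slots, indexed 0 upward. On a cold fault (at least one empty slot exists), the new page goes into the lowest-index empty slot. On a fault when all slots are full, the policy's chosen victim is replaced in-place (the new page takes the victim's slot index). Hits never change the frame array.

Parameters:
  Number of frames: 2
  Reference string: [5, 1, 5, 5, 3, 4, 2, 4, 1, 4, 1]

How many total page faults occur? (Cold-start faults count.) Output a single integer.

Step 0: ref 5 → FAULT, frames=[5,-]
Step 1: ref 1 → FAULT, frames=[5,1]
Step 2: ref 5 → HIT, frames=[5,1]
Step 3: ref 5 → HIT, frames=[5,1]
Step 4: ref 3 → FAULT (evict 1), frames=[5,3]
Step 5: ref 4 → FAULT (evict 5), frames=[4,3]
Step 6: ref 2 → FAULT (evict 3), frames=[4,2]
Step 7: ref 4 → HIT, frames=[4,2]
Step 8: ref 1 → FAULT (evict 2), frames=[4,1]
Step 9: ref 4 → HIT, frames=[4,1]
Step 10: ref 1 → HIT, frames=[4,1]
Total faults: 6

Answer: 6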